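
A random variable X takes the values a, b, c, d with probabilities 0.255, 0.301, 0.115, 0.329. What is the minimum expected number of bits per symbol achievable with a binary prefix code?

2 bits/symbol

Repeatedly combine the two least-probable nodes; the expected code length is the sum of the merged weights.
merge 23/200 + 51/200 → 37/100
merge 301/1000 + 329/1000 → 63/100
merge 37/100 + 63/100 → 1
L = 37/100 + 63/100 + 1 = 2 bits/symbol.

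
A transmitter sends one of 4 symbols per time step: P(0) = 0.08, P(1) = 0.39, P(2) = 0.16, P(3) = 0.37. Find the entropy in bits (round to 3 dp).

1.775 bits

H = −Σ pᵢ log₂ pᵢ.
−0.08·log₂(0.08) = 0.2915
−0.39·log₂(0.39) = 0.5298
−0.16·log₂(0.16) = 0.4230
−0.37·log₂(0.37) = 0.5307
Sum ≈ 1.7751 → 1.775 bits.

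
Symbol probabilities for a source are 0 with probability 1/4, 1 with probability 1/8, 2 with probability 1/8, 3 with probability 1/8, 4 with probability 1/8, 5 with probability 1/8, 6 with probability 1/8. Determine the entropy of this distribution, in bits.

2.75 bits

Each probability is a power of 1/2, so log₂(1/p) is an integer.
H = Σ p·log₂(1/p) = 1/4·2 + 1/8·3 + 1/8·3 + 1/8·3 + 1/8·3 + 1/8·3 + 1/8·3 = 2.75 bits.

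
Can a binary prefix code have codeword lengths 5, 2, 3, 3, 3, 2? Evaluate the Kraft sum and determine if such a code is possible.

0.90625; yes

With common denominator 2^5 = 32: Σ 2^(−ℓᵢ) = 1/32 + 8/32 + 4/32 + 4/32 + 4/32 + 8/32 = 29/32 = 0.90625.
Kraft's inequality requires Σ ≤ 1; here Σ = 0.90625 ≤ 1, so such a prefix code exists.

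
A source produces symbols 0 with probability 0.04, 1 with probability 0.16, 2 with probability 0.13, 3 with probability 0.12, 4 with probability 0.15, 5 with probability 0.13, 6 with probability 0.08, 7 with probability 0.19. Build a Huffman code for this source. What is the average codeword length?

2.93 bits/symbol

Repeatedly combine the two least-probable nodes; the expected code length is the sum of the merged weights.
merge 1/25 + 2/25 → 3/25
merge 3/25 + 3/25 → 6/25
merge 13/100 + 13/100 → 13/50
merge 3/20 + 4/25 → 31/100
merge 19/100 + 6/25 → 43/100
merge 13/50 + 31/100 → 57/100
merge 43/100 + 57/100 → 1
L = 3/25 + 6/25 + 13/50 + 31/100 + 43/100 + 57/100 + 1 = 293/100 = 2.93 bits/symbol.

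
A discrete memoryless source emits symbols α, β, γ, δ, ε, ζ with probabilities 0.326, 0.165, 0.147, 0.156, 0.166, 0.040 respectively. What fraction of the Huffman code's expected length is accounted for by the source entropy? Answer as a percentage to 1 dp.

95.6%

Entropy H = −Σ p log₂ p ≈ 2.3966 bits.
Huffman merges: 1/25+147/1000→187/1000; 39/250+33/200→321/1000; 83/500+187/1000→353/1000; 321/1000+163/500→647/1000; 353/1000+647/1000→1. L = 627/250 ≈ 2.5080.
Efficiency = H/L = 2.3966/2.5080 = 95.6%.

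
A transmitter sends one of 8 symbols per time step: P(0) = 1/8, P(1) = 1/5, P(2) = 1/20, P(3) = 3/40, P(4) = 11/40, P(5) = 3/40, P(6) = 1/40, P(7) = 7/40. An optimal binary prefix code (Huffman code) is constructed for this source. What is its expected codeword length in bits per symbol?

Repeatedly combine the two least-probable nodes; the expected code length is the sum of the merged weights.
merge 1/40 + 1/20 → 3/40
merge 3/40 + 3/40 → 3/20
merge 3/40 + 1/8 → 1/5
merge 3/20 + 7/40 → 13/40
merge 1/5 + 1/5 → 2/5
merge 11/40 + 13/40 → 3/5
merge 2/5 + 3/5 → 1
L = 3/40 + 3/20 + 1/5 + 13/40 + 2/5 + 3/5 + 1 = 11/4 = 2.75 bits/symbol.

2.75 bits/symbol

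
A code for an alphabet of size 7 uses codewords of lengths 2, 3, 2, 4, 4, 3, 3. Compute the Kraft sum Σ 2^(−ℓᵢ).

With common denominator 2^4 = 16: Σ 2^(−ℓᵢ) = 4/16 + 2/16 + 4/16 + 1/16 + 1/16 + 2/16 + 2/16 = 16/16 = 1.

1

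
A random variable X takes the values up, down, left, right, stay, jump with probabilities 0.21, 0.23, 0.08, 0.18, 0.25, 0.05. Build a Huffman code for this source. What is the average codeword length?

Repeatedly combine the two least-probable nodes; the expected code length is the sum of the merged weights.
merge 1/20 + 2/25 → 13/100
merge 13/100 + 9/50 → 31/100
merge 21/100 + 23/100 → 11/25
merge 1/4 + 31/100 → 14/25
merge 11/25 + 14/25 → 1
L = 13/100 + 31/100 + 11/25 + 14/25 + 1 = 61/25 = 2.44 bits/symbol.

2.44 bits/symbol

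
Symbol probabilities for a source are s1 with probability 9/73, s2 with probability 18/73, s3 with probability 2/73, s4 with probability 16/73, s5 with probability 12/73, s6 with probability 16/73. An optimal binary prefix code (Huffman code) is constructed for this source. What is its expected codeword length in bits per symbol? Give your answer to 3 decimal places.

2.466 bits/symbol

Repeatedly combine the two least-probable nodes; the expected code length is the sum of the merged weights.
merge 2/73 + 9/73 → 11/73
merge 11/73 + 12/73 → 23/73
merge 16/73 + 16/73 → 32/73
merge 18/73 + 23/73 → 41/73
merge 32/73 + 41/73 → 1
L = 11/73 + 23/73 + 32/73 + 41/73 + 1 = 180/73 ≈ 2.466 bits/symbol.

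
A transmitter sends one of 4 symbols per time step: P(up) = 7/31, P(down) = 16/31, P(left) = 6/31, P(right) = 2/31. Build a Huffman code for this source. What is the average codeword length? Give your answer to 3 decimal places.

1.742 bits/symbol

Repeatedly combine the two least-probable nodes; the expected code length is the sum of the merged weights.
merge 2/31 + 6/31 → 8/31
merge 7/31 + 8/31 → 15/31
merge 15/31 + 16/31 → 1
L = 8/31 + 15/31 + 1 = 54/31 ≈ 1.742 bits/symbol.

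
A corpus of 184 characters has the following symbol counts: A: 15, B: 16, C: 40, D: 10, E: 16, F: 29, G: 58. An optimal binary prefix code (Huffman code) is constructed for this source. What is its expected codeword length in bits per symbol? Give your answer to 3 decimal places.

Probabilities are the counts divided by 184.
Repeatedly combine the two least-probable nodes; the expected code length is the sum of the merged weights.
merge 5/92 + 15/184 → 25/184
merge 2/23 + 2/23 → 4/23
merge 25/184 + 29/184 → 27/92
merge 4/23 + 5/23 → 9/23
merge 27/92 + 29/92 → 14/23
merge 9/23 + 14/23 → 1
L = 25/184 + 4/23 + 27/92 + 9/23 + 14/23 + 1 = 479/184 ≈ 2.603 bits/symbol.

2.603 bits/symbol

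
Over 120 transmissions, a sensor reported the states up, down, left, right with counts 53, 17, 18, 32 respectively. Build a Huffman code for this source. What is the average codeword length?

Probabilities are the counts divided by 120.
Repeatedly combine the two least-probable nodes; the expected code length is the sum of the merged weights.
merge 17/120 + 3/20 → 7/24
merge 4/15 + 7/24 → 67/120
merge 53/120 + 67/120 → 1
L = 7/24 + 67/120 + 1 = 37/20 = 1.85 bits/symbol.

1.85 bits/symbol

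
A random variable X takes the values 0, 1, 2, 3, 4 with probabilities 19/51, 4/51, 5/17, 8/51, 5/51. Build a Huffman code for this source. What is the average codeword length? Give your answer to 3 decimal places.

Repeatedly combine the two least-probable nodes; the expected code length is the sum of the merged weights.
merge 4/51 + 5/51 → 3/17
merge 8/51 + 3/17 → 1/3
merge 5/17 + 1/3 → 32/51
merge 19/51 + 32/51 → 1
L = 3/17 + 1/3 + 32/51 + 1 = 109/51 ≈ 2.137 bits/symbol.

2.137 bits/symbol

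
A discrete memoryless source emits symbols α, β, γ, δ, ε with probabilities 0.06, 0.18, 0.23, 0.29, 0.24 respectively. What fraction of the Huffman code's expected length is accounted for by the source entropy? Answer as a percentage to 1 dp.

Entropy H = −Σ p log₂ p ≈ 2.1885 bits.
Huffman merges: 3/50+9/50→6/25; 23/100+6/25→47/100; 6/25+29/100→53/100; 47/100+53/100→1. L = 56/25 ≈ 2.2400.
Efficiency = H/L = 2.1885/2.2400 = 97.7%.

97.7%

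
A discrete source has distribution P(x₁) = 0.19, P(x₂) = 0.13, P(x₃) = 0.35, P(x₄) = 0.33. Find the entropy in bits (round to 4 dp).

1.8958 bits

H = −Σ pᵢ log₂ pᵢ.
−0.19·log₂(0.19) = 0.4552
−0.13·log₂(0.13) = 0.3826
−0.35·log₂(0.35) = 0.5301
−0.33·log₂(0.33) = 0.5278
Sum ≈ 1.8958 → 1.8958 bits.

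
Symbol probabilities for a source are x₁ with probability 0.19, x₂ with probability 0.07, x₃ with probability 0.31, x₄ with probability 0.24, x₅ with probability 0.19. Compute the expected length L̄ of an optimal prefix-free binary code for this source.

2.26 bits/symbol

Repeatedly combine the two least-probable nodes; the expected code length is the sum of the merged weights.
merge 7/100 + 19/100 → 13/50
merge 19/100 + 6/25 → 43/100
merge 13/50 + 31/100 → 57/100
merge 43/100 + 57/100 → 1
L = 13/50 + 43/100 + 57/100 + 1 = 113/50 = 2.26 bits/symbol.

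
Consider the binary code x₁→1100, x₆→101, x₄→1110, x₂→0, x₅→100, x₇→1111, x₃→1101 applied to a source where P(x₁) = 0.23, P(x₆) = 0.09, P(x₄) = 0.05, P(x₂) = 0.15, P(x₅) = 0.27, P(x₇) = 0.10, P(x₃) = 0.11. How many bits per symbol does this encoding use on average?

L̄ = Σ pᵢ·ℓᵢ = 0.23·4 + 0.09·3 + 0.05·4 + 0.15·1 + 0.27·3 + 0.10·4 + 0.11·4 = 3.19 bits/symbol.

3.19 bits/symbol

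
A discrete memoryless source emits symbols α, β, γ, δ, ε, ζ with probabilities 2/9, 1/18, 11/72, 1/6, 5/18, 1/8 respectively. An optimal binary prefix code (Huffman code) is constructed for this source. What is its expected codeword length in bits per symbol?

2.5 bits/symbol

Repeatedly combine the two least-probable nodes; the expected code length is the sum of the merged weights.
merge 1/18 + 1/8 → 13/72
merge 11/72 + 1/6 → 23/72
merge 13/72 + 2/9 → 29/72
merge 5/18 + 23/72 → 43/72
merge 29/72 + 43/72 → 1
L = 13/72 + 23/72 + 29/72 + 43/72 + 1 = 5/2 = 2.5 bits/symbol.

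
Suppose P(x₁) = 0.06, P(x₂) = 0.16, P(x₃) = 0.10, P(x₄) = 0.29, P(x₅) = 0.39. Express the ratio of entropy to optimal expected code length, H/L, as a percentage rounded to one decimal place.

97.9%

Entropy H = −Σ p log₂ p ≈ 2.0464 bits.
Huffman merges: 3/50+1/10→4/25; 4/25+4/25→8/25; 29/100+8/25→61/100; 39/100+61/100→1. L = 209/100 ≈ 2.0900.
Efficiency = H/L = 2.0464/2.0900 = 97.9%.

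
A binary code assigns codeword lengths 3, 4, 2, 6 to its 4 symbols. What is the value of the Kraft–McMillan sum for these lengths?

0.453125

With common denominator 2^6 = 64: Σ 2^(−ℓᵢ) = 8/64 + 4/64 + 16/64 + 1/64 = 29/64 = 0.453125.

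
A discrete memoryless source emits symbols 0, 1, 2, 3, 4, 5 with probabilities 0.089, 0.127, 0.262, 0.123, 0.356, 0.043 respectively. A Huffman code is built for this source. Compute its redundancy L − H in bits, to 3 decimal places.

0.089 bits

Entropy H = −Σ p log₂ p ≈ 2.2925 bits.
Huffman merges: 43/1000+89/1000→33/250; 123/1000+127/1000→1/4; 33/250+1/4→191/500; 131/500+89/250→309/500; 191/500+309/500→1. L = 1191/500 ≈ 2.3820.
L − H = 2.3820 − 2.2925 = 0.089 bits.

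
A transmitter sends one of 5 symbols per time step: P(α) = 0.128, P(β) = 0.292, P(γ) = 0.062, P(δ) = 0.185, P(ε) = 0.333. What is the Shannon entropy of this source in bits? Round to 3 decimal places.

H = −Σ pᵢ log₂ pᵢ.
−0.128·log₂(0.128) = 0.3796
−0.292·log₂(0.292) = 0.5186
−0.062·log₂(0.062) = 0.2487
−0.185·log₂(0.185) = 0.4504
−0.333·log₂(0.333) = 0.5283
Sum ≈ 2.1256 → 2.126 bits.

2.126 bits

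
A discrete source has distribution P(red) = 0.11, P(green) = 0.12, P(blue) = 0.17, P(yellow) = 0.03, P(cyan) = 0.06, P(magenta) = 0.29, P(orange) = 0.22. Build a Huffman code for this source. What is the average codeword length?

2.58 bits/symbol

Repeatedly combine the two least-probable nodes; the expected code length is the sum of the merged weights.
merge 3/100 + 3/50 → 9/100
merge 9/100 + 11/100 → 1/5
merge 3/25 + 17/100 → 29/100
merge 1/5 + 11/50 → 21/50
merge 29/100 + 29/100 → 29/50
merge 21/50 + 29/50 → 1
L = 9/100 + 1/5 + 29/100 + 21/50 + 29/50 + 1 = 129/50 = 2.58 bits/symbol.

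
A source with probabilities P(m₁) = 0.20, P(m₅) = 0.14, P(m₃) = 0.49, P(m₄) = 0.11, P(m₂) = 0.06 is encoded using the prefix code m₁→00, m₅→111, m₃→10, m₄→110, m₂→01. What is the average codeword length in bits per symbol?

2.25 bits/symbol

L̄ = Σ pᵢ·ℓᵢ = 0.20·2 + 0.14·3 + 0.49·2 + 0.11·3 + 0.06·2 = 2.25 bits/symbol.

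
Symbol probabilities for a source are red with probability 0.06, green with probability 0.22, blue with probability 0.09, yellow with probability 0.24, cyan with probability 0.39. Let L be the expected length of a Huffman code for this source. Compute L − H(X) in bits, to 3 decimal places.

0.069 bits

Entropy H = −Σ p log₂ p ≈ 2.0607 bits.
Huffman merges: 3/50+9/100→3/20; 3/20+11/50→37/100; 6/25+37/100→61/100; 39/100+61/100→1. L = 213/100 ≈ 2.1300.
L − H = 2.1300 − 2.0607 = 0.069 bits.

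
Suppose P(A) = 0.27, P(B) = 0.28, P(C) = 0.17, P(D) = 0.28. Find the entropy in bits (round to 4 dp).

1.9730 bits

H = −Σ pᵢ log₂ pᵢ.
−0.27·log₂(0.27) = 0.5100
−0.28·log₂(0.28) = 0.5142
−0.17·log₂(0.17) = 0.4346
−0.28·log₂(0.28) = 0.5142
Sum ≈ 1.9730 → 1.9730 bits.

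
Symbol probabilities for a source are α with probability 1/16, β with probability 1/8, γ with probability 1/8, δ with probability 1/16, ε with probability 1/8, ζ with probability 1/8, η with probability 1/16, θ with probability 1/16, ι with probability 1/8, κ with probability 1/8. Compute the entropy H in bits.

3.25 bits

Each probability is a power of 1/2, so log₂(1/p) is an integer.
H = Σ p·log₂(1/p) = 1/16·4 + 1/8·3 + 1/8·3 + 1/16·4 + 1/8·3 + 1/8·3 + 1/16·4 + 1/16·4 + 1/8·3 + 1/8·3 = 3.25 bits.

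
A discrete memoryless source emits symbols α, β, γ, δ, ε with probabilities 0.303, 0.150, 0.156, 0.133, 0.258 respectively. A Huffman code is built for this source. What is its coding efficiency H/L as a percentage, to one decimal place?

98.2%

Entropy H = −Σ p log₂ p ≈ 2.2420 bits.
Huffman merges: 133/1000+3/20→283/1000; 39/250+129/500→207/500; 283/1000+303/1000→293/500; 207/500+293/500→1. L = 2283/1000 ≈ 2.2830.
Efficiency = H/L = 2.2420/2.2830 = 98.2%.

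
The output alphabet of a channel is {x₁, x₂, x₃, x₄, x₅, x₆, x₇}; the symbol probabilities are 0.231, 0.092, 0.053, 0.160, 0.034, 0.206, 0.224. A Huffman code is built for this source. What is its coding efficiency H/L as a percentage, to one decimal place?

Entropy H = −Σ p log₂ p ≈ 2.5715 bits.
Huffman merges: 17/500+53/1000→87/1000; 87/1000+23/250→179/1000; 4/25+179/1000→339/1000; 103/500+28/125→43/100; 231/1000+339/1000→57/100; 43/100+57/100→1. L = 521/200 ≈ 2.6050.
Efficiency = H/L = 2.5715/2.6050 = 98.7%.

98.7%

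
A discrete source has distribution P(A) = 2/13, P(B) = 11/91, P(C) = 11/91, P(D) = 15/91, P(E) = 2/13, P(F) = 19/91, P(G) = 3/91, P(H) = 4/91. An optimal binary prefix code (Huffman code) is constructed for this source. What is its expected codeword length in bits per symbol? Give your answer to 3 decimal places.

Repeatedly combine the two least-probable nodes; the expected code length is the sum of the merged weights.
merge 3/91 + 4/91 → 1/13
merge 1/13 + 11/91 → 18/91
merge 11/91 + 2/13 → 25/91
merge 2/13 + 15/91 → 29/91
merge 18/91 + 19/91 → 37/91
merge 25/91 + 29/91 → 54/91
merge 37/91 + 54/91 → 1
L = 1/13 + 18/91 + 25/91 + 29/91 + 37/91 + 54/91 + 1 = 261/91 ≈ 2.868 bits/symbol.

2.868 bits/symbol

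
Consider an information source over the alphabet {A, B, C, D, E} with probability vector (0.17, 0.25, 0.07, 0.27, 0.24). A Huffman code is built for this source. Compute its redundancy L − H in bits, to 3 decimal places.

Entropy H = −Σ p log₂ p ≈ 2.2073 bits.
Huffman merges: 7/100+17/100→6/25; 6/25+6/25→12/25; 1/4+27/100→13/25; 12/25+13/25→1. L = 56/25 ≈ 2.2400.
L − H = 2.2400 − 2.2073 = 0.033 bits.

0.033 bits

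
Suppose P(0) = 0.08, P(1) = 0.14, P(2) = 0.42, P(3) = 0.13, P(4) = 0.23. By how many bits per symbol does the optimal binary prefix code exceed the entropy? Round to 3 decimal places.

0.055 bits

Entropy H = −Σ p log₂ p ≈ 2.0846 bits.
Huffman merges: 2/25+13/100→21/100; 7/50+21/100→7/20; 23/100+7/20→29/50; 21/50+29/50→1. L = 107/50 ≈ 2.1400.
L − H = 2.1400 − 2.0846 = 0.055 bits.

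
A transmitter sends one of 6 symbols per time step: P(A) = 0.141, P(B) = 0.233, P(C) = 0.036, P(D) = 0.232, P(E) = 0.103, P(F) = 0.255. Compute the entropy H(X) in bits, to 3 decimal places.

2.390 bits

H = −Σ pᵢ log₂ pᵢ.
−0.141·log₂(0.141) = 0.3985
−0.233·log₂(0.233) = 0.4897
−0.036·log₂(0.036) = 0.1727
−0.232·log₂(0.232) = 0.4890
−0.103·log₂(0.103) = 0.3378
−0.255·log₂(0.255) = 0.5027
Sum ≈ 2.3903 → 2.390 bits.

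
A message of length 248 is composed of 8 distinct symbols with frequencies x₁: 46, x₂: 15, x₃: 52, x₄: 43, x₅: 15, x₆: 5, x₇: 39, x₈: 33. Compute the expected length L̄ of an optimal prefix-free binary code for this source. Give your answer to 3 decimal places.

Probabilities are the counts divided by 248.
Repeatedly combine the two least-probable nodes; the expected code length is the sum of the merged weights.
merge 5/248 + 15/248 → 5/62
merge 15/248 + 5/62 → 35/248
merge 33/248 + 35/248 → 17/62
merge 39/248 + 43/248 → 41/124
merge 23/124 + 13/62 → 49/124
merge 17/62 + 41/124 → 75/124
merge 49/124 + 75/124 → 1
L = 5/62 + 35/248 + 17/62 + 41/124 + 49/124 + 75/124 + 1 = 701/248 ≈ 2.827 bits/symbol.

2.827 bits/symbol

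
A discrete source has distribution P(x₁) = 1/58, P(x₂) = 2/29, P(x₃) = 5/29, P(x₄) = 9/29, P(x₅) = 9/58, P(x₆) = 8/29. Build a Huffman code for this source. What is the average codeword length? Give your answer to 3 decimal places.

2.328 bits/symbol

Repeatedly combine the two least-probable nodes; the expected code length is the sum of the merged weights.
merge 1/58 + 2/29 → 5/58
merge 5/58 + 9/58 → 7/29
merge 5/29 + 7/29 → 12/29
merge 8/29 + 9/29 → 17/29
merge 12/29 + 17/29 → 1
L = 5/58 + 7/29 + 12/29 + 17/29 + 1 = 135/58 ≈ 2.328 bits/symbol.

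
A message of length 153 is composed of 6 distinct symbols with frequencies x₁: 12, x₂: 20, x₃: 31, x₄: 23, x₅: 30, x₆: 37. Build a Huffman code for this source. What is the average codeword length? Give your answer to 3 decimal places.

Probabilities are the counts divided by 153.
Repeatedly combine the two least-probable nodes; the expected code length is the sum of the merged weights.
merge 4/51 + 20/153 → 32/153
merge 23/153 + 10/51 → 53/153
merge 31/153 + 32/153 → 7/17
merge 37/153 + 53/153 → 10/17
merge 7/17 + 10/17 → 1
L = 32/153 + 53/153 + 7/17 + 10/17 + 1 = 23/9 ≈ 2.556 bits/symbol.

2.556 bits/symbol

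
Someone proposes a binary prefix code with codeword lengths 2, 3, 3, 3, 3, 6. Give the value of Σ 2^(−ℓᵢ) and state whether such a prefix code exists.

With common denominator 2^6 = 64: Σ 2^(−ℓᵢ) = 16/64 + 8/64 + 8/64 + 8/64 + 8/64 + 1/64 = 49/64 = 0.765625.
Kraft's inequality requires Σ ≤ 1; here Σ = 0.765625 ≤ 1, so such a prefix code exists.

0.765625; yes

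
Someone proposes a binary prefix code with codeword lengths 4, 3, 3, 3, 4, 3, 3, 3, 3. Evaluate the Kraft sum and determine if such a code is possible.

1; yes

With common denominator 2^4 = 16: Σ 2^(−ℓᵢ) = 1/16 + 2/16 + 2/16 + 2/16 + 1/16 + 2/16 + 2/16 + 2/16 + 2/16 = 16/16 = 1.
Kraft's inequality requires Σ ≤ 1; here Σ = 1 ≤ 1, so such a prefix code exists.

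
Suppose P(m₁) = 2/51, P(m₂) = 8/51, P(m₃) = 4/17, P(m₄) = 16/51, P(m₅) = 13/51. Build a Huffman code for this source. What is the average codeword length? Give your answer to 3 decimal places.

Repeatedly combine the two least-probable nodes; the expected code length is the sum of the merged weights.
merge 2/51 + 8/51 → 10/51
merge 10/51 + 4/17 → 22/51
merge 13/51 + 16/51 → 29/51
merge 22/51 + 29/51 → 1
L = 10/51 + 22/51 + 29/51 + 1 = 112/51 ≈ 2.196 bits/symbol.

2.196 bits/symbol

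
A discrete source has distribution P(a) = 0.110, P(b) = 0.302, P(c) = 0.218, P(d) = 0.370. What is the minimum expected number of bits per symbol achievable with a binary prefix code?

Repeatedly combine the two least-probable nodes; the expected code length is the sum of the merged weights.
merge 11/100 + 109/500 → 41/125
merge 151/500 + 41/125 → 63/100
merge 37/100 + 63/100 → 1
L = 41/125 + 63/100 + 1 = 979/500 = 1.958 bits/symbol.

1.958 bits/symbol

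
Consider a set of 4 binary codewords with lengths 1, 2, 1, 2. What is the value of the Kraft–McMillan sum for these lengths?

1.5

With common denominator 2^2 = 4: Σ 2^(−ℓᵢ) = 2/4 + 1/4 + 2/4 + 1/4 = 6/4 = 1.5.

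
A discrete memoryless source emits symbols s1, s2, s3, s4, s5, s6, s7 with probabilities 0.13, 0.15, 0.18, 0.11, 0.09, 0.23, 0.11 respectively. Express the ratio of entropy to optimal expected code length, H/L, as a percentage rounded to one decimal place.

Entropy H = −Σ p log₂ p ≈ 2.7394 bits.
Huffman merges: 9/100+11/100→1/5; 11/100+13/100→6/25; 3/20+9/50→33/100; 1/5+23/100→43/100; 6/25+33/100→57/100; 43/100+57/100→1. L = 277/100 ≈ 2.7700.
Efficiency = H/L = 2.7394/2.7700 = 98.9%.

98.9%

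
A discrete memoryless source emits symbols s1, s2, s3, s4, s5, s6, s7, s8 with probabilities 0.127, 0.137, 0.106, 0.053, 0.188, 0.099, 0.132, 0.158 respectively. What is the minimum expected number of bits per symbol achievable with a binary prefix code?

2.964 bits/symbol

Repeatedly combine the two least-probable nodes; the expected code length is the sum of the merged weights.
merge 53/1000 + 99/1000 → 19/125
merge 53/500 + 127/1000 → 233/1000
merge 33/250 + 137/1000 → 269/1000
merge 19/125 + 79/500 → 31/100
merge 47/250 + 233/1000 → 421/1000
merge 269/1000 + 31/100 → 579/1000
merge 421/1000 + 579/1000 → 1
L = 19/125 + 233/1000 + 269/1000 + 31/100 + 421/1000 + 579/1000 + 1 = 741/250 = 2.964 bits/symbol.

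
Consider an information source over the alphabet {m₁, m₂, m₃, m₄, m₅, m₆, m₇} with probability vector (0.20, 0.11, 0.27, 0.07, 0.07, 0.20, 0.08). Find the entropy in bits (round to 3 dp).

H = −Σ pᵢ log₂ pᵢ.
−0.20·log₂(0.20) = 0.4644
−0.11·log₂(0.11) = 0.3503
−0.27·log₂(0.27) = 0.5100
−0.07·log₂(0.07) = 0.2686
−0.07·log₂(0.07) = 0.2686
−0.20·log₂(0.20) = 0.4644
−0.08·log₂(0.08) = 0.2915
Sum ≈ 2.6177 → 2.618 bits.

2.618 bits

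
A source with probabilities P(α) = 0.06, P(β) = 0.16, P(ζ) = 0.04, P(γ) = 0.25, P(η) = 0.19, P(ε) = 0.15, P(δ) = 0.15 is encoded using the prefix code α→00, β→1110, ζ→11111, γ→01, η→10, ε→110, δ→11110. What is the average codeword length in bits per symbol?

L̄ = Σ pᵢ·ℓᵢ = 0.06·2 + 0.16·4 + 0.04·5 + 0.25·2 + 0.19·2 + 0.15·3 + 0.15·5 = 3.04 bits/symbol.

3.04 bits/symbol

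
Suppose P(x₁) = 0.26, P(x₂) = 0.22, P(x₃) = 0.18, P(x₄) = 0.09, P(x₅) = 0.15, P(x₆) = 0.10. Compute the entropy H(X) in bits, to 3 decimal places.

H = −Σ pᵢ log₂ pᵢ.
−0.26·log₂(0.26) = 0.5053
−0.22·log₂(0.22) = 0.4806
−0.18·log₂(0.18) = 0.4453
−0.09·log₂(0.09) = 0.3127
−0.15·log₂(0.15) = 0.4105
−0.10·log₂(0.10) = 0.3322
Sum ≈ 2.4866 → 2.487 bits.

2.487 bits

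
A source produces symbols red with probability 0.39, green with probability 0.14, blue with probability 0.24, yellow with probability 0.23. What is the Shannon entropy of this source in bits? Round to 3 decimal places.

1.909 bits

H = −Σ pᵢ log₂ pᵢ.
−0.39·log₂(0.39) = 0.5298
−0.14·log₂(0.14) = 0.3971
−0.24·log₂(0.24) = 0.4941
−0.23·log₂(0.23) = 0.4877
Sum ≈ 1.9087 → 1.909 bits.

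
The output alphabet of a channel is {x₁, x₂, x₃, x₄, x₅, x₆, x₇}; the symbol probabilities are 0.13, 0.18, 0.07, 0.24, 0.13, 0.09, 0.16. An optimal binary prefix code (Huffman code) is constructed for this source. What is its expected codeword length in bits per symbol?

2.74 bits/symbol

Repeatedly combine the two least-probable nodes; the expected code length is the sum of the merged weights.
merge 7/100 + 9/100 → 4/25
merge 13/100 + 13/100 → 13/50
merge 4/25 + 4/25 → 8/25
merge 9/50 + 6/25 → 21/50
merge 13/50 + 8/25 → 29/50
merge 21/50 + 29/50 → 1
L = 4/25 + 13/50 + 8/25 + 21/50 + 29/50 + 1 = 137/50 = 2.74 bits/symbol.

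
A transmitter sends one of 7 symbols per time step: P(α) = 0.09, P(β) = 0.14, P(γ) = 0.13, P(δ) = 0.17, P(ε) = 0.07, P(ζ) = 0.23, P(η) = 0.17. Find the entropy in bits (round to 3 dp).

H = −Σ pᵢ log₂ pᵢ.
−0.09·log₂(0.09) = 0.3127
−0.14·log₂(0.14) = 0.3971
−0.13·log₂(0.13) = 0.3826
−0.17·log₂(0.17) = 0.4346
−0.07·log₂(0.07) = 0.2686
−0.23·log₂(0.23) = 0.4877
−0.17·log₂(0.17) = 0.4346
Sum ≈ 2.7178 → 2.718 bits.

2.718 bits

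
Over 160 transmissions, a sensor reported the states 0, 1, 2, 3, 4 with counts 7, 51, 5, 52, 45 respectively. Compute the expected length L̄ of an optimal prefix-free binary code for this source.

2.075 bits/symbol

Probabilities are the counts divided by 160.
Repeatedly combine the two least-probable nodes; the expected code length is the sum of the merged weights.
merge 1/32 + 7/160 → 3/40
merge 3/40 + 9/32 → 57/160
merge 51/160 + 13/40 → 103/160
merge 57/160 + 103/160 → 1
L = 3/40 + 57/160 + 103/160 + 1 = 83/40 = 2.075 bits/symbol.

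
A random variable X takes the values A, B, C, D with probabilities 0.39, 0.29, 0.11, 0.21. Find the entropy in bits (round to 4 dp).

H = −Σ pᵢ log₂ pᵢ.
−0.39·log₂(0.39) = 0.5298
−0.29·log₂(0.29) = 0.5179
−0.11·log₂(0.11) = 0.3503
−0.21·log₂(0.21) = 0.4728
Sum ≈ 1.8708 → 1.8708 bits.

1.8708 bits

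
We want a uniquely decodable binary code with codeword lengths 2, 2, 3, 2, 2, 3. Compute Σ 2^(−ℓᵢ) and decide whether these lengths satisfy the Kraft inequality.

1.25; no

With common denominator 2^3 = 8: Σ 2^(−ℓᵢ) = 2/8 + 2/8 + 1/8 + 2/8 + 2/8 + 1/8 = 10/8 = 1.25.
Kraft's inequality requires Σ ≤ 1; here Σ = 1.25 > 1, so no such prefix code exists.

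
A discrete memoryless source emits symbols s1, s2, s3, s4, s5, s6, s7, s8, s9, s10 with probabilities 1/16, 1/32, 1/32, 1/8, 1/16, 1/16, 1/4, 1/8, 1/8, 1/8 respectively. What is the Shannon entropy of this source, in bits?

3.0625 bits

Each probability is a power of 1/2, so log₂(1/p) is an integer.
H = Σ p·log₂(1/p) = 1/16·4 + 1/32·5 + 1/32·5 + 1/8·3 + 1/16·4 + 1/16·4 + 1/4·2 + 1/8·3 + 1/8·3 + 1/8·3 = 3.0625 bits.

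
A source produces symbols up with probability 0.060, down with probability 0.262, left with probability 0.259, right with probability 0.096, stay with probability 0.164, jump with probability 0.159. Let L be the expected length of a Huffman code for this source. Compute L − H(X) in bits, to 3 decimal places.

0.042 bits

Entropy H = −Σ p log₂ p ≈ 2.4287 bits.
Huffman merges: 3/50+12/125→39/250; 39/250+159/1000→63/200; 41/250+259/1000→423/1000; 131/500+63/200→577/1000; 423/1000+577/1000→1. L = 2471/1000 ≈ 2.4710.
L − H = 2.4710 − 2.4287 = 0.042 bits.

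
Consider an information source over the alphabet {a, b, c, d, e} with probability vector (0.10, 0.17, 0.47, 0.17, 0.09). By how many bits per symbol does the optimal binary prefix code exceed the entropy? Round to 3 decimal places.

Entropy H = −Σ p log₂ p ≈ 2.0260 bits.
Huffman merges: 9/100+1/10→19/100; 17/100+17/100→17/50; 19/100+17/50→53/100; 47/100+53/100→1. L = 103/50 ≈ 2.0600.
L − H = 2.0600 − 2.0260 = 0.034 bits.

0.034 bits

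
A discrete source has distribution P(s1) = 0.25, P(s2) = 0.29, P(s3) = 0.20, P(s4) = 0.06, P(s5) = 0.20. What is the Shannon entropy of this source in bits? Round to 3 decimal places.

2.190 bits

H = −Σ pᵢ log₂ pᵢ.
−0.25·log₂(0.25) = 0.5000
−0.29·log₂(0.29) = 0.5179
−0.20·log₂(0.20) = 0.4644
−0.06·log₂(0.06) = 0.2435
−0.20·log₂(0.20) = 0.4644
Sum ≈ 2.1902 → 2.190 bits.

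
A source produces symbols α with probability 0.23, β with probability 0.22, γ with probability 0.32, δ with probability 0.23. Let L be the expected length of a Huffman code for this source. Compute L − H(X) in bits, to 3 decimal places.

Entropy H = −Σ p log₂ p ≈ 1.9819 bits.
Huffman merges: 11/50+23/100→9/20; 23/100+8/25→11/20; 9/20+11/20→1. L = 2 ≈ 2.0000.
L − H = 2.0000 − 1.9819 = 0.018 bits.

0.018 bits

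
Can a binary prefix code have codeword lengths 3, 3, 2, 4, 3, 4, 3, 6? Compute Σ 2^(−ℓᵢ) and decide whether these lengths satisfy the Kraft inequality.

0.890625; yes

With common denominator 2^6 = 64: Σ 2^(−ℓᵢ) = 8/64 + 8/64 + 16/64 + 4/64 + 8/64 + 4/64 + 8/64 + 1/64 = 57/64 = 0.890625.
Kraft's inequality requires Σ ≤ 1; here Σ = 0.890625 ≤ 1, so such a prefix code exists.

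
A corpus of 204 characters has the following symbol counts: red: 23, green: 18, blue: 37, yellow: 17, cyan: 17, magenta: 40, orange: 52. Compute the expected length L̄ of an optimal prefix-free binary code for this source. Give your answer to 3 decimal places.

Probabilities are the counts divided by 204.
Repeatedly combine the two least-probable nodes; the expected code length is the sum of the merged weights.
merge 1/12 + 1/12 → 1/6
merge 3/34 + 23/204 → 41/204
merge 1/6 + 37/204 → 71/204
merge 10/51 + 41/204 → 27/68
merge 13/51 + 71/204 → 41/68
merge 27/68 + 41/68 → 1
L = 1/6 + 41/204 + 71/204 + 27/68 + 41/68 + 1 = 277/102 ≈ 2.716 bits/symbol.

2.716 bits/symbol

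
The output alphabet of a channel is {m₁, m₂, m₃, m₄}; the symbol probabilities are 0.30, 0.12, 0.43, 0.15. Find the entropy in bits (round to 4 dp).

1.8223 bits

H = −Σ pᵢ log₂ pᵢ.
−0.30·log₂(0.30) = 0.5211
−0.12·log₂(0.12) = 0.3671
−0.43·log₂(0.43) = 0.5236
−0.15·log₂(0.15) = 0.4105
Sum ≈ 1.8223 → 1.8223 bits.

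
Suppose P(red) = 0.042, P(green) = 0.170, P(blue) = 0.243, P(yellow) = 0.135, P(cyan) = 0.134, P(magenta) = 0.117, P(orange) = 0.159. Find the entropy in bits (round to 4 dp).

2.6852 bits

H = −Σ pᵢ log₂ pᵢ.
−0.042·log₂(0.042) = 0.1921
−0.170·log₂(0.170) = 0.4346
−0.243·log₂(0.243) = 0.4960
−0.135·log₂(0.135) = 0.3900
−0.134·log₂(0.134) = 0.3886
−0.117·log₂(0.117) = 0.3622
−0.159·log₂(0.159) = 0.4218
Sum ≈ 2.6852 → 2.6852 bits.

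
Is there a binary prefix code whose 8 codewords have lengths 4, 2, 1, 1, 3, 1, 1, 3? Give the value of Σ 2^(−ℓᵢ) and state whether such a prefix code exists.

With common denominator 2^4 = 16: Σ 2^(−ℓᵢ) = 1/16 + 4/16 + 8/16 + 8/16 + 2/16 + 8/16 + 8/16 + 2/16 = 41/16 = 2.5625.
Kraft's inequality requires Σ ≤ 1; here Σ = 2.5625 > 1, so no such prefix code exists.

2.5625; no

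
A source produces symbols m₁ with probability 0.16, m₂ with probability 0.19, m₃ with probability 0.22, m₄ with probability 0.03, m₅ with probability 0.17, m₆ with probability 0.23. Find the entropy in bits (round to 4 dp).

2.4328 bits

H = −Σ pᵢ log₂ pᵢ.
−0.16·log₂(0.16) = 0.4230
−0.19·log₂(0.19) = 0.4552
−0.22·log₂(0.22) = 0.4806
−0.03·log₂(0.03) = 0.1518
−0.17·log₂(0.17) = 0.4346
−0.23·log₂(0.23) = 0.4877
Sum ≈ 2.4328 → 2.4328 bits.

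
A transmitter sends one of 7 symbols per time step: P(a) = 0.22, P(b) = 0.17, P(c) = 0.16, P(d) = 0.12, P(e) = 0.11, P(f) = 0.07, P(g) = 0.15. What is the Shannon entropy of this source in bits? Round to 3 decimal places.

H = −Σ pᵢ log₂ pᵢ.
−0.22·log₂(0.22) = 0.4806
−0.17·log₂(0.17) = 0.4346
−0.16·log₂(0.16) = 0.4230
−0.12·log₂(0.12) = 0.3671
−0.11·log₂(0.11) = 0.3503
−0.07·log₂(0.07) = 0.2686
−0.15·log₂(0.15) = 0.4105
Sum ≈ 2.7346 → 2.735 bits.

2.735 bits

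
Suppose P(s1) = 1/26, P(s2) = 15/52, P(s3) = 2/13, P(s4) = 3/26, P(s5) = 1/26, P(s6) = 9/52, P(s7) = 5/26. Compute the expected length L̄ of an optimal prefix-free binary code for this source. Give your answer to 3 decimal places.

Repeatedly combine the two least-probable nodes; the expected code length is the sum of the merged weights.
merge 1/26 + 1/26 → 1/13
merge 1/13 + 3/26 → 5/26
merge 2/13 + 9/52 → 17/52
merge 5/26 + 5/26 → 5/13
merge 15/52 + 17/52 → 8/13
merge 5/13 + 8/13 → 1
L = 1/13 + 5/26 + 17/52 + 5/13 + 8/13 + 1 = 135/52 ≈ 2.596 bits/symbol.

2.596 bits/symbol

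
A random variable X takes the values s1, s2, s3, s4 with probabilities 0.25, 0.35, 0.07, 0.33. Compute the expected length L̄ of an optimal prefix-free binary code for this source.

Repeatedly combine the two least-probable nodes; the expected code length is the sum of the merged weights.
merge 7/100 + 1/4 → 8/25
merge 8/25 + 33/100 → 13/20
merge 7/20 + 13/20 → 1
L = 8/25 + 13/20 + 1 = 197/100 = 1.97 bits/symbol.

1.97 bits/symbol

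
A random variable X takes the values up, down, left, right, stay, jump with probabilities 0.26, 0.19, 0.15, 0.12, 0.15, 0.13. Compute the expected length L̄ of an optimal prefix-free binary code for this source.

2.55 bits/symbol

Repeatedly combine the two least-probable nodes; the expected code length is the sum of the merged weights.
merge 3/25 + 13/100 → 1/4
merge 3/20 + 3/20 → 3/10
merge 19/100 + 1/4 → 11/25
merge 13/50 + 3/10 → 14/25
merge 11/25 + 14/25 → 1
L = 1/4 + 3/10 + 11/25 + 14/25 + 1 = 51/20 = 2.55 bits/symbol.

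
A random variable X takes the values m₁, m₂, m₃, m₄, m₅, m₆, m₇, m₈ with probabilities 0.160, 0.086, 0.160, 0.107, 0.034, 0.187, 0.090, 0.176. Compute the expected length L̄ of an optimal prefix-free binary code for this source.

2.933 bits/symbol

Repeatedly combine the two least-probable nodes; the expected code length is the sum of the merged weights.
merge 17/500 + 43/500 → 3/25
merge 9/100 + 107/1000 → 197/1000
merge 3/25 + 4/25 → 7/25
merge 4/25 + 22/125 → 42/125
merge 187/1000 + 197/1000 → 48/125
merge 7/25 + 42/125 → 77/125
merge 48/125 + 77/125 → 1
L = 3/25 + 197/1000 + 7/25 + 42/125 + 48/125 + 77/125 + 1 = 2933/1000 = 2.933 bits/symbol.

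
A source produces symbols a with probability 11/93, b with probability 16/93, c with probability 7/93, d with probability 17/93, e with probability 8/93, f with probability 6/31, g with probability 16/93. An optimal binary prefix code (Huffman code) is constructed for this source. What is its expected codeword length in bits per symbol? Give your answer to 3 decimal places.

2.785 bits/symbol

Repeatedly combine the two least-probable nodes; the expected code length is the sum of the merged weights.
merge 7/93 + 8/93 → 5/31
merge 11/93 + 5/31 → 26/93
merge 16/93 + 16/93 → 32/93
merge 17/93 + 6/31 → 35/93
merge 26/93 + 32/93 → 58/93
merge 35/93 + 58/93 → 1
L = 5/31 + 26/93 + 32/93 + 35/93 + 58/93 + 1 = 259/93 ≈ 2.785 bits/symbol.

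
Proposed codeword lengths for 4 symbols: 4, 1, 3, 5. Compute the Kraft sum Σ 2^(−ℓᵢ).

0.71875

With common denominator 2^5 = 32: Σ 2^(−ℓᵢ) = 2/32 + 16/32 + 4/32 + 1/32 = 23/32 = 0.71875.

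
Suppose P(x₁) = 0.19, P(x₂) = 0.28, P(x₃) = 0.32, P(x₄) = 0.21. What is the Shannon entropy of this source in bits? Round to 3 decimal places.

H = −Σ pᵢ log₂ pᵢ.
−0.19·log₂(0.19) = 0.4552
−0.28·log₂(0.28) = 0.5142
−0.32·log₂(0.32) = 0.5260
−0.21·log₂(0.21) = 0.4728
Sum ≈ 1.9683 → 1.968 bits.

1.968 bits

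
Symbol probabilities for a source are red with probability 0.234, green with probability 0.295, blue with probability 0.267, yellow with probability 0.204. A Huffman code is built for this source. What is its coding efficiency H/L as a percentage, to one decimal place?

Entropy H = −Σ p log₂ p ≈ 1.9864 bits.
Huffman merges: 51/250+117/500→219/500; 267/1000+59/200→281/500; 219/500+281/500→1. L = 2 ≈ 2.0000.
Efficiency = H/L = 1.9864/2.0000 = 99.3%.

99.3%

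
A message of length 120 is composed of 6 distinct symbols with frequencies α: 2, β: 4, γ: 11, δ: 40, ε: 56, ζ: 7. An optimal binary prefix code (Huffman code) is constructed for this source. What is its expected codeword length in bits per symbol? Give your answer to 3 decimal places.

1.892 bits/symbol

Probabilities are the counts divided by 120.
Repeatedly combine the two least-probable nodes; the expected code length is the sum of the merged weights.
merge 1/60 + 1/30 → 1/20
merge 1/20 + 7/120 → 13/120
merge 11/120 + 13/120 → 1/5
merge 1/5 + 1/3 → 8/15
merge 7/15 + 8/15 → 1
L = 1/20 + 13/120 + 1/5 + 8/15 + 1 = 227/120 ≈ 1.892 bits/symbol.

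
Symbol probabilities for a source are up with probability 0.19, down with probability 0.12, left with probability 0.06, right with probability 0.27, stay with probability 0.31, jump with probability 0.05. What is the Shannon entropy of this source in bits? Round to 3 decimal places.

2.316 bits

H = −Σ pᵢ log₂ pᵢ.
−0.19·log₂(0.19) = 0.4552
−0.12·log₂(0.12) = 0.3671
−0.06·log₂(0.06) = 0.2435
−0.27·log₂(0.27) = 0.5100
−0.31·log₂(0.31) = 0.5238
−0.05·log₂(0.05) = 0.2161
Sum ≈ 2.3157 → 2.316 bits.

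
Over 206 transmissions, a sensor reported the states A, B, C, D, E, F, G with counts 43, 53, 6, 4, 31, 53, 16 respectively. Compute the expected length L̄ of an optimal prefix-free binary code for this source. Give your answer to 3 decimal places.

2.451 bits/symbol

Probabilities are the counts divided by 206.
Repeatedly combine the two least-probable nodes; the expected code length is the sum of the merged weights.
merge 2/103 + 3/103 → 5/103
merge 5/103 + 8/103 → 13/103
merge 13/103 + 31/206 → 57/206
merge 43/206 + 53/206 → 48/103
merge 53/206 + 57/206 → 55/103
merge 48/103 + 55/103 → 1
L = 5/103 + 13/103 + 57/206 + 48/103 + 55/103 + 1 = 505/206 ≈ 2.451 bits/symbol.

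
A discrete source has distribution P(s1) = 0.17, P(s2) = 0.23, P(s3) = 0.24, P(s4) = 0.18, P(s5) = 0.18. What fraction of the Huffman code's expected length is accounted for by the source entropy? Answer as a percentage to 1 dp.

98.2%

Entropy H = −Σ p log₂ p ≈ 2.3070 bits.
Huffman merges: 17/100+9/50→7/20; 9/50+23/100→41/100; 6/25+7/20→59/100; 41/100+59/100→1. L = 47/20 ≈ 2.3500.
Efficiency = H/L = 2.3070/2.3500 = 98.2%.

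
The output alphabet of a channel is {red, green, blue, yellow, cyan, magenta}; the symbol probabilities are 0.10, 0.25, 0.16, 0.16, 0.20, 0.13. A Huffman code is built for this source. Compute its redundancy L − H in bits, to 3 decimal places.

Entropy H = −Σ p log₂ p ≈ 2.5253 bits.
Huffman merges: 1/10+13/100→23/100; 4/25+4/25→8/25; 1/5+23/100→43/100; 1/4+8/25→57/100; 43/100+57/100→1. L = 51/20 ≈ 2.5500.
L − H = 2.5500 − 2.5253 = 0.025 bits.

0.025 bits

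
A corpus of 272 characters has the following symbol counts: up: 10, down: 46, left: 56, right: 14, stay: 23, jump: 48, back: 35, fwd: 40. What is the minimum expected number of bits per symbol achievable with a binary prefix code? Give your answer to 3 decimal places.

Probabilities are the counts divided by 272.
Repeatedly combine the two least-probable nodes; the expected code length is the sum of the merged weights.
merge 5/136 + 7/136 → 3/34
merge 23/272 + 3/34 → 47/272
merge 35/272 + 5/34 → 75/272
merge 23/136 + 47/272 → 93/272
merge 3/17 + 7/34 → 13/34
merge 75/272 + 93/272 → 21/34
merge 13/34 + 21/34 → 1
L = 3/34 + 47/272 + 75/272 + 93/272 + 13/34 + 21/34 + 1 = 783/272 ≈ 2.879 bits/symbol.

2.879 bits/symbol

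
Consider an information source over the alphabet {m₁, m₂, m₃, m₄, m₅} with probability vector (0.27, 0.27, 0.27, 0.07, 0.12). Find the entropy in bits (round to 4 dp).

H = −Σ pᵢ log₂ pᵢ.
−0.27·log₂(0.27) = 0.5100
−0.27·log₂(0.27) = 0.5100
−0.27·log₂(0.27) = 0.5100
−0.07·log₂(0.07) = 0.2686
−0.12·log₂(0.12) = 0.3671
Sum ≈ 2.1657 → 2.1657 bits.

2.1657 bits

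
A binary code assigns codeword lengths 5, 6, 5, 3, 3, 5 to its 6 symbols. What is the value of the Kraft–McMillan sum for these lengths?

0.359375

With common denominator 2^6 = 64: Σ 2^(−ℓᵢ) = 2/64 + 1/64 + 2/64 + 8/64 + 8/64 + 2/64 = 23/64 = 0.359375.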